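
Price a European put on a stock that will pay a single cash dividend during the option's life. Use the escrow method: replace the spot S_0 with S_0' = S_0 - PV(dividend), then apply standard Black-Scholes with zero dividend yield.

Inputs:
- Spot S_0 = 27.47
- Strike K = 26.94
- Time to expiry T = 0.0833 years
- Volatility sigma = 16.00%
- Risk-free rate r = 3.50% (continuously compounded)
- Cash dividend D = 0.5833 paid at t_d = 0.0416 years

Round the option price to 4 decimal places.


Answer: Price = 0.4822

Derivation:
PV(D) = D * exp(-r * t_d) = 0.5833 * 0.99854506 = 0.58245133
S_0' = S_0 - PV(D) = 27.4700 - 0.58245133 = 26.88754867
d1 = (ln(S_0'/K) + (r + sigma^2/2)*T) / (sigma*sqrt(T)) = 0.04402181
d2 = d1 - sigma*sqrt(T) = -0.00215697
exp(-rT) = 0.99708875
N(-d1) = 0.48244351; N(-d2) = 0.50086051
P = K * exp(-rT) * N(-d2) - S_0' * N(-d1) = 26.9400 * 0.99708875 * 0.50086051 - 26.88754867 * 0.48244351 = 0.4822


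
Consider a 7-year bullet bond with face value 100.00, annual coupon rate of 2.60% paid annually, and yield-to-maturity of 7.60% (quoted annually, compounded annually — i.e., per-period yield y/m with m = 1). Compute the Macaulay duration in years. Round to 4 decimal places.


Coupon per period c = face * coupon_rate / m = 2.600000
Periods per year m = 1; per-period yield y/m = 0.076000
Number of cashflows N = 7
Cashflows (t years, CF_t, discount factor 1/(1+y/m)^(m*t), PV):
  t = 1.0000: CF_t = 2.600000, DF = 0.929368, PV = 2.416357
  t = 2.0000: CF_t = 2.600000, DF = 0.863725, PV = 2.245685
  t = 3.0000: CF_t = 2.600000, DF = 0.802718, PV = 2.087068
  t = 4.0000: CF_t = 2.600000, DF = 0.746021, PV = 1.939654
  t = 5.0000: CF_t = 2.600000, DF = 0.693328, PV = 1.802652
  t = 6.0000: CF_t = 2.600000, DF = 0.644357, PV = 1.675328
  t = 7.0000: CF_t = 102.600000, DF = 0.598845, PV = 61.441451
Price P = sum_t PV_t = 73.608194
Macaulay numerator sum_t t * PV_t:
  t * PV_t at t = 1.0000: 2.416357
  t * PV_t at t = 2.0000: 4.491370
  t * PV_t at t = 3.0000: 6.261203
  t * PV_t at t = 4.0000: 7.758616
  t * PV_t at t = 5.0000: 9.013262
  t * PV_t at t = 6.0000: 10.051965
  t * PV_t at t = 7.0000: 430.090155
Macaulay duration D = (sum_t t * PV_t) / P = 470.082928 / 73.608194 = 6.386285

Answer: Macaulay duration = 6.3863 years


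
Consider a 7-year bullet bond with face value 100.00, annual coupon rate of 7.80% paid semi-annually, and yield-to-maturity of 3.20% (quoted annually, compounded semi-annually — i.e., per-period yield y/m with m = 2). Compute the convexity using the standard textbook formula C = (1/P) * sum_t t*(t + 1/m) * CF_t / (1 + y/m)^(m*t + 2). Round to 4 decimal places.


Coupon per period c = face * coupon_rate / m = 3.900000
Periods per year m = 2; per-period yield y/m = 0.016000
Number of cashflows N = 14
Cashflows (t years, CF_t, discount factor 1/(1+y/m)^(m*t), PV):
  t = 0.5000: CF_t = 3.900000, DF = 0.984252, PV = 3.838583
  t = 1.0000: CF_t = 3.900000, DF = 0.968752, PV = 3.778133
  t = 1.5000: CF_t = 3.900000, DF = 0.953496, PV = 3.718634
  t = 2.0000: CF_t = 3.900000, DF = 0.938480, PV = 3.660073
  t = 2.5000: CF_t = 3.900000, DF = 0.923701, PV = 3.602434
  t = 3.0000: CF_t = 3.900000, DF = 0.909155, PV = 3.545703
  t = 3.5000: CF_t = 3.900000, DF = 0.894837, PV = 3.489865
  t = 4.0000: CF_t = 3.900000, DF = 0.880745, PV = 3.434907
  t = 4.5000: CF_t = 3.900000, DF = 0.866875, PV = 3.380814
  t = 5.0000: CF_t = 3.900000, DF = 0.853224, PV = 3.327573
  t = 5.5000: CF_t = 3.900000, DF = 0.839787, PV = 3.275170
  t = 6.0000: CF_t = 3.900000, DF = 0.826562, PV = 3.223592
  t = 6.5000: CF_t = 3.900000, DF = 0.813545, PV = 3.172827
  t = 7.0000: CF_t = 103.900000, DF = 0.800734, PV = 83.196228
Price P = sum_t PV_t = 128.644535
Convexity numerator sum_t t*(t + 1/m) * CF_t / (1+y/m)^(m*t + 2):
  t = 0.5000: term = 1.859317
  t = 1.0000: term = 5.490110
  t = 1.5000: term = 10.807303
  t = 2.0000: term = 17.728515
  t = 2.5000: term = 26.173989
  t = 3.0000: term = 36.066520
  t = 3.5000: term = 47.331391
  t = 4.0000: term = 59.896305
  t = 4.5000: term = 73.691320
  t = 5.0000: term = 88.648789
  t = 5.5000: term = 104.703294
  t = 6.0000: term = 121.791591
  t = 6.5000: term = 139.852548
  t = 7.0000: term = 4231.316620
Convexity = (1/P) * sum = 4965.357612 / 128.644535 = 38.597501

Answer: Convexity = 38.5975


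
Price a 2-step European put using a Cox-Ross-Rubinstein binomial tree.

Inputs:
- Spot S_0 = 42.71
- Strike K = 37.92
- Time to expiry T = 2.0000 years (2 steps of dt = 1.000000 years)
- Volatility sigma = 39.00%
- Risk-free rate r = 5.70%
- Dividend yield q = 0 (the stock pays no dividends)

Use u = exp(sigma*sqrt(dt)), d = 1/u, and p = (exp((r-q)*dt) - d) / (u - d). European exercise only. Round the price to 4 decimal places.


dt = T/N = 1.000000
u = exp(sigma*sqrt(dt)) = 1.476981; d = 1/u = 0.677057
p = (exp((r-q)*dt) - d) / (u - d) = 0.477044
Discount per step: exp(-r*dt) = 0.944594
Stock lattice S(k, i) with i counting down-moves:
  k=0: S(0,0) = 42.7100
  k=1: S(1,0) = 63.0818; S(1,1) = 28.9171
  k=2: S(2,0) = 93.1707; S(2,1) = 42.7100; S(2,2) = 19.5785
Terminal payoffs V(N, i) = max(K - S_T, 0):
  V(2,0) = 0.000000; V(2,1) = 0.000000; V(2,2) = 18.341479
Backward induction: V(k, i) = exp(-r*dt) * [p * V(k+1, i) + (1-p) * V(k+1, i+1)].
  V(1,0) = exp(-r*dt) * [p*0.000000 + (1-p)*0.000000] = 0.000000
  V(1,1) = exp(-r*dt) * [p*0.000000 + (1-p)*18.341479] = 9.060344
  V(0,0) = exp(-r*dt) * [p*0.000000 + (1-p)*9.060344] = 4.475639

Answer: Price = V(0,0) = 4.4756


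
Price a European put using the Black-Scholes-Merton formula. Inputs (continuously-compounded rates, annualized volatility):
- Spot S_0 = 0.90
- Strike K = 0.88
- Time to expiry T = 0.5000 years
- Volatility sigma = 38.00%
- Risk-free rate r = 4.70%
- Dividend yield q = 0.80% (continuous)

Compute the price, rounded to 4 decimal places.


Answer: Price = 0.0765

Derivation:
d1 = (ln(S/K) + (r - q + 0.5*sigma^2) * T) / (sigma * sqrt(T)) = 0.29055708
d2 = d1 - sigma * sqrt(T) = 0.02185651
exp(-rT) = 0.97677397; exp(-qT) = 0.99600799
P = K * exp(-rT) * N(-d2) - S_0 * exp(-qT) * N(-d1)
N(-d1) = 0.38569504; N(-d2) = 0.49128121
P = 0.8800 * 0.97677397 * 0.49128121 - 0.9000 * 0.99600799 * 0.38569504 = 0.0765


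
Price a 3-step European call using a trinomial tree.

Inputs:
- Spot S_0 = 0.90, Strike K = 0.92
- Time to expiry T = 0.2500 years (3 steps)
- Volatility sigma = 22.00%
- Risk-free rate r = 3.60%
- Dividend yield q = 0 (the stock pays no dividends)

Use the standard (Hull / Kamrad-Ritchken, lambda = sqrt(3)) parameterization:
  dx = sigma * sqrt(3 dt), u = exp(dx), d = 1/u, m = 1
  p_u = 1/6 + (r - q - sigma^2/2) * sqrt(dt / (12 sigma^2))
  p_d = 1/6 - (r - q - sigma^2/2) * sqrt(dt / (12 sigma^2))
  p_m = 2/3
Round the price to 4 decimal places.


Answer: Price = V(0,0) = 0.0337

Derivation:
dt = T/N = 0.083333; dx = sigma*sqrt(3*dt) = 0.110000
u = exp(dx) = 1.116278; d = 1/u = 0.895834
p_u = 0.171136, p_m = 0.666667, p_d = 0.162197
Discount per step: exp(-r*dt) = 0.997004
Stock lattice S(k, j) with j the centered position index:
  k=0: S(0,+0) = 0.9000
  k=1: S(1,-1) = 0.8063; S(1,+0) = 0.9000; S(1,+1) = 1.0047
  k=2: S(2,-2) = 0.7223; S(2,-1) = 0.8063; S(2,+0) = 0.9000; S(2,+1) = 1.0047; S(2,+2) = 1.1215
  k=3: S(3,-3) = 0.6470; S(3,-2) = 0.7223; S(3,-1) = 0.8063; S(3,+0) = 0.9000; S(3,+1) = 1.0047; S(3,+2) = 1.1215; S(3,+3) = 1.2519
Terminal payoffs V(N, j) = max(S_T - K, 0):
  V(3,-3) = 0.000000; V(3,-2) = 0.000000; V(3,-1) = 0.000000; V(3,+0) = 0.000000; V(3,+1) = 0.084650; V(3,+2) = 0.201469; V(3,+3) = 0.331871
Backward induction: V(k, j) = exp(-r*dt) * [p_u * V(k+1, j+1) + p_m * V(k+1, j) + p_d * V(k+1, j-1)]
  V(2,-2) = exp(-r*dt) * [p_u*0.000000 + p_m*0.000000 + p_d*0.000000] = 0.000000
  V(2,-1) = exp(-r*dt) * [p_u*0.000000 + p_m*0.000000 + p_d*0.000000] = 0.000000
  V(2,+0) = exp(-r*dt) * [p_u*0.084650 + p_m*0.000000 + p_d*0.000000] = 0.014443
  V(2,+1) = exp(-r*dt) * [p_u*0.201469 + p_m*0.084650 + p_d*0.000000] = 0.090640
  V(2,+2) = exp(-r*dt) * [p_u*0.331871 + p_m*0.201469 + p_d*0.084650] = 0.204224
  V(1,-1) = exp(-r*dt) * [p_u*0.014443 + p_m*0.000000 + p_d*0.000000] = 0.002464
  V(1,+0) = exp(-r*dt) * [p_u*0.090640 + p_m*0.014443 + p_d*0.000000] = 0.025065
  V(1,+1) = exp(-r*dt) * [p_u*0.204224 + p_m*0.090640 + p_d*0.014443] = 0.097427
  V(0,+0) = exp(-r*dt) * [p_u*0.097427 + p_m*0.025065 + p_d*0.002464] = 0.033682


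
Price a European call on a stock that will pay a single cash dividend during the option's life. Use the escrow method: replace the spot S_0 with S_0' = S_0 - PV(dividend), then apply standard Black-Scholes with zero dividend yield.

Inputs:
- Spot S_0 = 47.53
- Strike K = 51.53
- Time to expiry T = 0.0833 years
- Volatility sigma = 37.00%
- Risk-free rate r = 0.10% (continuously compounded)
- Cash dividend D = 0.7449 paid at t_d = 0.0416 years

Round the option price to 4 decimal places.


PV(D) = D * exp(-r * t_d) = 0.7449 * 0.99995840 = 0.74486901
S_0' = S_0 - PV(D) = 47.5300 - 0.74486901 = 46.78513099
d1 = (ln(S_0'/K) + (r + sigma^2/2)*T) / (sigma*sqrt(T)) = -0.85040612
d2 = d1 - sigma*sqrt(T) = -0.95719455
exp(-rT) = 0.99991670
N(d1) = 0.19754967; N(d2) = 0.16923453
C = S_0' * N(d1) - K * exp(-rT) * N(d2) = 46.78513099 * 0.19754967 - 51.5300 * 0.99991670 * 0.16923453 = 0.5225

Answer: Price = 0.5225


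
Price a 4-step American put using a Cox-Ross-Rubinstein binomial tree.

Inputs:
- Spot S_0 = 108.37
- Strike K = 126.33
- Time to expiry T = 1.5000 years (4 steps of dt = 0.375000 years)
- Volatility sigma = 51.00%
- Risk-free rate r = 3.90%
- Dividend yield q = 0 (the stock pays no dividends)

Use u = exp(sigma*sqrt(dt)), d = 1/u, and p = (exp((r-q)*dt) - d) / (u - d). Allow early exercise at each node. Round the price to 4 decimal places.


Answer: Price = V(0,0) = 35.8049

Derivation:
dt = T/N = 0.375000
u = exp(sigma*sqrt(dt)) = 1.366578; d = 1/u = 0.731755
p = (exp((r-q)*dt) - d) / (u - d) = 0.445758
Discount per step: exp(-r*dt) = 0.985481
Stock lattice S(k, i) with i counting down-moves:
  k=0: S(0,0) = 108.3700
  k=1: S(1,0) = 148.0961; S(1,1) = 79.3003
  k=2: S(2,0) = 202.3849; S(2,1) = 108.3700; S(2,2) = 58.0283
  k=3: S(3,0) = 276.5747; S(3,1) = 148.0961; S(3,2) = 79.3003; S(3,3) = 42.4625
  k=4: S(4,0) = 377.9610; S(4,1) = 202.3849; S(4,2) = 108.3700; S(4,3) = 58.0283; S(4,4) = 31.0721
Terminal payoffs V(N, i) = max(K - S_T, 0):
  V(4,0) = 0.000000; V(4,1) = 0.000000; V(4,2) = 17.960000; V(4,3) = 68.301666; V(4,4) = 95.257862
Backward induction: V(k, i) = exp(-r*dt) * [p * V(k+1, i) + (1-p) * V(k+1, i+1)]; then take max(V_cont, immediate exercise) for American.
  V(3,0) = exp(-r*dt) * [p*0.000000 + (1-p)*0.000000] = 0.000000; exercise = 0.000000; V(3,0) = max -> 0.000000
  V(3,1) = exp(-r*dt) * [p*0.000000 + (1-p)*17.960000] = 9.809662; exercise = 0.000000; V(3,1) = max -> 9.809662
  V(3,2) = exp(-r*dt) * [p*17.960000 + (1-p)*68.301666] = 45.195613; exercise = 47.029744; V(3,2) = max -> 47.029744
  V(3,3) = exp(-r*dt) * [p*68.301666 + (1-p)*95.257862] = 82.033363; exercise = 83.867494; V(3,3) = max -> 83.867494
  V(2,0) = exp(-r*dt) * [p*0.000000 + (1-p)*9.809662] = 5.357988; exercise = 0.000000; V(2,0) = max -> 5.357988
  V(2,1) = exp(-r*dt) * [p*9.809662 + (1-p)*47.029744] = 29.996663; exercise = 17.960000; V(2,1) = max -> 29.996663
  V(2,2) = exp(-r*dt) * [p*47.029744 + (1-p)*83.867494] = 66.467534; exercise = 68.301666; V(2,2) = max -> 68.301666
  V(1,0) = exp(-r*dt) * [p*5.357988 + (1-p)*29.996663] = 18.737719; exercise = 0.000000; V(1,0) = max -> 18.737719
  V(1,1) = exp(-r*dt) * [p*29.996663 + (1-p)*68.301666] = 50.483155; exercise = 47.029744; V(1,1) = max -> 50.483155
  V(0,0) = exp(-r*dt) * [p*18.737719 + (1-p)*50.483155] = 35.804872; exercise = 17.960000; V(0,0) = max -> 35.804872


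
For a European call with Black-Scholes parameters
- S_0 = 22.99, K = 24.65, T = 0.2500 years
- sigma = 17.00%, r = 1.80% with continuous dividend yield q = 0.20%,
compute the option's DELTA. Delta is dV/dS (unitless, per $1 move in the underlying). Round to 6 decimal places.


Answer: Delta = 0.232381

Derivation:
d1 = -0.7306477849; d2 = -0.8156477849
phi(d1) = 0.3054828541; exp(-qT) = 0.9995001250; exp(-rT) = 0.9955101098
N(d1) = 0.2324971583
Delta = exp(-qT) * N(d1) = 0.9995001250 * 0.2324971583 = 0.232381


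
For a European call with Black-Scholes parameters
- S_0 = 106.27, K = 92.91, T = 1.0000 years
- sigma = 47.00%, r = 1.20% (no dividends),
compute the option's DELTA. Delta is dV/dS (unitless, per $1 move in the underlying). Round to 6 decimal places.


d1 = 0.5463866867; d2 = 0.0763866867
phi(d1) = 0.3436238295; exp(-qT) = 1.0000000000; exp(-rT) = 0.9880717129
N(d1) = 0.7075999202
Delta = exp(-qT) * N(d1) = 1.0000000000 * 0.7075999202 = 0.707600

Answer: Delta = 0.707600


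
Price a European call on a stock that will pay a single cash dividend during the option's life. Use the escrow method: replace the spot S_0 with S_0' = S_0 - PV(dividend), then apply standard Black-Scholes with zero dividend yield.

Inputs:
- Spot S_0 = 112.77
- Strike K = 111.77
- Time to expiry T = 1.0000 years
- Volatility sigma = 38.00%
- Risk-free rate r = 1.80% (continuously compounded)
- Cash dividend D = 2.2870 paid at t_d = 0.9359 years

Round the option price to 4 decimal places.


Answer: Price = 16.9735

Derivation:
PV(D) = D * exp(-r * t_d) = 2.2870 * 0.98329490 = 2.24879544
S_0' = S_0 - PV(D) = 112.7700 - 2.24879544 = 110.52120456
d1 = (ln(S_0'/K) + (r + sigma^2/2)*T) / (sigma*sqrt(T)) = 0.20780055
d2 = d1 - sigma*sqrt(T) = -0.17219945
exp(-rT) = 0.98216103
N(d1) = 0.58230765; N(d2) = 0.43164037
C = S_0' * N(d1) - K * exp(-rT) * N(d2) = 110.52120456 * 0.58230765 - 111.7700 * 0.98216103 * 0.43164037 = 16.9735


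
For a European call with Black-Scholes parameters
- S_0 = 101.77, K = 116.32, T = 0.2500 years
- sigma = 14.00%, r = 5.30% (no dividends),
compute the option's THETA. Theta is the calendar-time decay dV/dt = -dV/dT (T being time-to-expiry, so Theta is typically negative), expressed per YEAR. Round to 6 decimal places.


d1 = -1.6847092654; d2 = -1.7547092654
phi(d1) = 0.0965145806; exp(-qT) = 1.0000000000; exp(-rT) = 0.9868373948
Theta = -S*exp(-qT)*phi(d1)*sigma/(2*sqrt(T)) - r*K*exp(-rT)*N(d2) + q*S*exp(-qT)*N(d1)
N(d1) = 0.0460223390; N(d2) = 0.0396545252; sqrt(T) = 0.5000000000
Term 1 = -101.7700 * 1.0000000000 * 0.0965145806 * 0.1400 / (2 * 0.5000000000) = -1.3751204415
Term 2 = -0.0530 * 116.3200 * 0.9868373948 * 0.0396545252 = -0.2412507185
Term 3 = 0 (no dividend yield, q = 0)
Theta = -1.3751204415 + (-0.2412507185) + (0.0000000000) = -1.616371

Answer: Theta = -1.616371


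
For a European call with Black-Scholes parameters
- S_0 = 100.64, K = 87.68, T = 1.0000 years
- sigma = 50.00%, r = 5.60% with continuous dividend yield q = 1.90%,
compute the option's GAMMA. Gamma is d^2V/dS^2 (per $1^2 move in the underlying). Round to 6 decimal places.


d1 = 0.5997119395; d2 = 0.0997119395
phi(d1) = 0.3332821873; exp(-qT) = 0.9811793622; exp(-rT) = 0.9455391359
Gamma = exp(-qT) * phi(d1) / (S * sigma * sqrt(T)) = 0.9811793622 * 0.3332821873 / (100.6400 * 0.5000 * 1.0000000000) = 0.006499

Answer: Gamma = 0.006499


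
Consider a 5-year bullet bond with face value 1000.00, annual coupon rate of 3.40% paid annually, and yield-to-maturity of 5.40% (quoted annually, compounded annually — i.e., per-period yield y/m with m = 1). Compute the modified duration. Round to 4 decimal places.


Answer: Modified duration = 4.4258

Derivation:
Coupon per period c = face * coupon_rate / m = 34.000000
Periods per year m = 1; per-period yield y/m = 0.054000
Number of cashflows N = 5
Cashflows (t years, CF_t, discount factor 1/(1+y/m)^(m*t), PV):
  t = 1.0000: CF_t = 34.000000, DF = 0.948767, PV = 32.258065
  t = 2.0000: CF_t = 34.000000, DF = 0.900158, PV = 30.605374
  t = 3.0000: CF_t = 34.000000, DF = 0.854040, PV = 29.037357
  t = 4.0000: CF_t = 34.000000, DF = 0.810285, PV = 27.549675
  t = 5.0000: CF_t = 1034.000000, DF = 0.768771, PV = 794.909129
Price P = sum_t PV_t = 914.359599
First compute Macaulay numerator sum_t t * PV_t:
  t * PV_t at t = 1.0000: 32.258065
  t * PV_t at t = 2.0000: 61.210749
  t * PV_t at t = 3.0000: 87.112071
  t * PV_t at t = 4.0000: 110.198698
  t * PV_t at t = 5.0000: 3974.545643
Macaulay duration D = 4265.325226 / 914.359599 = 4.664822
Modified duration = D / (1 + y/m) = 4.664822 / (1 + 0.054000) = 4.425828


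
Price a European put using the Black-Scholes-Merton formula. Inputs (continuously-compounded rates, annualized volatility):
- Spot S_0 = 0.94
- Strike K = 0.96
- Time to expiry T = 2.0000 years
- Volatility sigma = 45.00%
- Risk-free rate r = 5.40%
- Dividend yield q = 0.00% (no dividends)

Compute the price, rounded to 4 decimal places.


Answer: Price = 0.1878

Derivation:
d1 = (ln(S/K) + (r - q + 0.5*sigma^2) * T) / (sigma * sqrt(T)) = 0.45482144
d2 = d1 - sigma * sqrt(T) = -0.18157466
exp(-rT) = 0.89762760; exp(-qT) = 1.00000000
P = K * exp(-rT) * N(-d2) - S_0 * exp(-qT) * N(-d1)
N(-d1) = 0.32461885; N(-d2) = 0.57204173
P = 0.9600 * 0.89762760 * 0.57204173 - 0.9400 * 1.00000000 * 0.32461885 = 0.1878


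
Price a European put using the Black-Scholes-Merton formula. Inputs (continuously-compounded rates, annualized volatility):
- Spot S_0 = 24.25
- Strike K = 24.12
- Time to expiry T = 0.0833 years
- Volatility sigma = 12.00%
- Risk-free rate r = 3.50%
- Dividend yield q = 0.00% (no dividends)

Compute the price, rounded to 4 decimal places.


Answer: Price = 0.2431

Derivation:
d1 = (ln(S/K) + (r - q + 0.5*sigma^2) * T) / (sigma * sqrt(T)) = 0.25669813
d2 = d1 - sigma * sqrt(T) = 0.22206405
exp(-rT) = 0.99708875; exp(-qT) = 1.00000000
P = K * exp(-rT) * N(-d2) - S_0 * exp(-qT) * N(-d1)
N(-d1) = 0.39870591; N(-d2) = 0.41213201
P = 24.1200 * 0.99708875 * 0.41213201 - 24.2500 * 1.00000000 * 0.39870591 = 0.2431


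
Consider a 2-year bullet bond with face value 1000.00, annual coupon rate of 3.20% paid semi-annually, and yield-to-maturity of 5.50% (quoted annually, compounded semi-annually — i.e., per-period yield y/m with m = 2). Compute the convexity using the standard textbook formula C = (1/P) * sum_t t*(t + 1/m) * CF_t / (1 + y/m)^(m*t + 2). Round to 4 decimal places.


Answer: Convexity = 4.5849

Derivation:
Coupon per period c = face * coupon_rate / m = 16.000000
Periods per year m = 2; per-period yield y/m = 0.027500
Number of cashflows N = 4
Cashflows (t years, CF_t, discount factor 1/(1+y/m)^(m*t), PV):
  t = 0.5000: CF_t = 16.000000, DF = 0.973236, PV = 15.571776
  t = 1.0000: CF_t = 16.000000, DF = 0.947188, PV = 15.155013
  t = 1.5000: CF_t = 16.000000, DF = 0.921838, PV = 14.749405
  t = 2.0000: CF_t = 1016.000000, DF = 0.897166, PV = 911.520385
Price P = sum_t PV_t = 956.996580
Convexity numerator sum_t t*(t + 1/m) * CF_t / (1+y/m)^(m*t + 2):
  t = 0.5000: term = 7.374702
  t = 1.0000: term = 21.531978
  t = 1.5000: term = 41.911392
  t = 2.0000: term = 4316.907361
Convexity = (1/P) * sum = 4387.725433 / 956.996580 = 4.584891


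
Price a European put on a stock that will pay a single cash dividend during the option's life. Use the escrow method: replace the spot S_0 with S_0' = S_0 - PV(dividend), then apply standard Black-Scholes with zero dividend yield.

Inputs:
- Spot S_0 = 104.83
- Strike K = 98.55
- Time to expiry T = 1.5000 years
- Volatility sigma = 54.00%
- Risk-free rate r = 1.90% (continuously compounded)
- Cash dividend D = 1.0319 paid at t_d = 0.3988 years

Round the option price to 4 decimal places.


PV(D) = D * exp(-r * t_d) = 1.0319 * 0.99245143 = 1.02411064
S_0' = S_0 - PV(D) = 104.8300 - 1.02411064 = 103.80588936
d1 = (ln(S_0'/K) + (r + sigma^2/2)*T) / (sigma*sqrt(T)) = 0.45233710
d2 = d1 - sigma*sqrt(T) = -0.20902513
exp(-rT) = 0.97190229
N(-d1) = 0.32551308; N(-d2) = 0.58278569
P = K * exp(-rT) * N(-d2) - S_0' * N(-d1) = 98.5500 * 0.97190229 * 0.58278569 - 103.80588936 * 0.32551308 = 22.0296

Answer: Price = 22.0296


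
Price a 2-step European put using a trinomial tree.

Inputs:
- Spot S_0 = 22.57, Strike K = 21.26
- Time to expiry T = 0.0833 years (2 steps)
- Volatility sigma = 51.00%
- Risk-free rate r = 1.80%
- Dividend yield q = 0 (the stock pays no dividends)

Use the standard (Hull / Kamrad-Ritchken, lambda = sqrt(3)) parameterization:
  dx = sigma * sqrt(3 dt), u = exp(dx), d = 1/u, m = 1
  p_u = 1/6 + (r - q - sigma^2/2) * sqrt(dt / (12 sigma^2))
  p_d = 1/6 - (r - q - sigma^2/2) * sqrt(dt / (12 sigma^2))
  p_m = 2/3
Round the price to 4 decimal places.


dt = T/N = 0.041650; dx = sigma*sqrt(3*dt) = 0.180276
u = exp(dx) = 1.197548; d = 1/u = 0.835040
p_u = 0.153723, p_m = 0.666667, p_d = 0.179610
Discount per step: exp(-r*dt) = 0.999251
Stock lattice S(k, j) with j the centered position index:
  k=0: S(0,+0) = 22.5700
  k=1: S(1,-1) = 18.8468; S(1,+0) = 22.5700; S(1,+1) = 27.0287
  k=2: S(2,-2) = 15.7379; S(2,-1) = 18.8468; S(2,+0) = 22.5700; S(2,+1) = 27.0287; S(2,+2) = 32.3681
Terminal payoffs V(N, j) = max(K - S_T, 0):
  V(2,-2) = 5.522140; V(2,-1) = 2.413157; V(2,+0) = 0.000000; V(2,+1) = 0.000000; V(2,+2) = 0.000000
Backward induction: V(k, j) = exp(-r*dt) * [p_u * V(k+1, j+1) + p_m * V(k+1, j) + p_d * V(k+1, j-1)]
  V(1,-1) = exp(-r*dt) * [p_u*0.000000 + p_m*2.413157 + p_d*5.522140] = 2.598656
  V(1,+0) = exp(-r*dt) * [p_u*0.000000 + p_m*0.000000 + p_d*2.413157] = 0.433103
  V(1,+1) = exp(-r*dt) * [p_u*0.000000 + p_m*0.000000 + p_d*0.000000] = 0.000000
  V(0,+0) = exp(-r*dt) * [p_u*0.000000 + p_m*0.433103 + p_d*2.598656] = 0.754915

Answer: Price = V(0,0) = 0.7549


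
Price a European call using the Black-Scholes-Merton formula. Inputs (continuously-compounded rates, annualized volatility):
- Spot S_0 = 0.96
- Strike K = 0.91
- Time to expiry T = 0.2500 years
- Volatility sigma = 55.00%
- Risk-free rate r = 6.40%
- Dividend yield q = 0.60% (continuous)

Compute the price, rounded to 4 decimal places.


d1 = (ln(S/K) + (r - q + 0.5*sigma^2) * T) / (sigma * sqrt(T)) = 0.38473158
d2 = d1 - sigma * sqrt(T) = 0.10973158
exp(-rT) = 0.98412732; exp(-qT) = 0.99850112
C = S_0 * exp(-qT) * N(d1) - K * exp(-rT) * N(d2)
N(d1) = 0.64978185; N(d2) = 0.54368887
C = 0.9600 * 0.99850112 * 0.64978185 - 0.9100 * 0.98412732 * 0.54368887 = 0.1360

Answer: Price = 0.1360


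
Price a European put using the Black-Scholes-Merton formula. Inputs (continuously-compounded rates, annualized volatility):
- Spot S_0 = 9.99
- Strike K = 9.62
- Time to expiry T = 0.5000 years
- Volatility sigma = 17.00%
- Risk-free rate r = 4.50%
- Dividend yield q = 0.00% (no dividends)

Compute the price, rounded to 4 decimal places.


d1 = (ln(S/K) + (r - q + 0.5*sigma^2) * T) / (sigma * sqrt(T)) = 0.56123754
d2 = d1 - sigma * sqrt(T) = 0.44102939
exp(-rT) = 0.97775124; exp(-qT) = 1.00000000
P = K * exp(-rT) * N(-d2) - S_0 * exp(-qT) * N(-d1)
N(-d1) = 0.28731781; N(-d2) = 0.32959586
P = 9.6200 * 0.97775124 * 0.32959586 - 9.9900 * 1.00000000 * 0.28731781 = 0.2299

Answer: Price = 0.2299


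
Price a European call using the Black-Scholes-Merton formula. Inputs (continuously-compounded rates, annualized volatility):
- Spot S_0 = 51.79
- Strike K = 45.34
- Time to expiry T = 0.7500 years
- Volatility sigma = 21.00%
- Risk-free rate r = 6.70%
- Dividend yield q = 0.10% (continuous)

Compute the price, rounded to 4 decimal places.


Answer: Price = 9.3423

Derivation:
d1 = (ln(S/K) + (r - q + 0.5*sigma^2) * T) / (sigma * sqrt(T)) = 1.09446330
d2 = d1 - sigma * sqrt(T) = 0.91259797
exp(-rT) = 0.95099165; exp(-qT) = 0.99925028
C = S_0 * exp(-qT) * N(d1) - K * exp(-rT) * N(d2)
N(d1) = 0.86312408; N(d2) = 0.81927299
C = 51.7900 * 0.99925028 * 0.86312408 - 45.3400 * 0.95099165 * 0.81927299 = 9.3423


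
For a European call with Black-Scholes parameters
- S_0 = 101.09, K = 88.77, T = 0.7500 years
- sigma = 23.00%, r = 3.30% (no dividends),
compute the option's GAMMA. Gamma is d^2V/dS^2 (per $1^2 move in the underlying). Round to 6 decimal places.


Answer: Gamma = 0.013496

Derivation:
d1 = 0.8763170694; d2 = 0.6771312265
phi(d1) = 0.2717414174; exp(-qT) = 1.0000000000; exp(-rT) = 0.9755537700
Gamma = exp(-qT) * phi(d1) / (S * sigma * sqrt(T)) = 1.0000000000 * 0.2717414174 / (101.0900 * 0.2300 * 0.8660254038) = 0.013496


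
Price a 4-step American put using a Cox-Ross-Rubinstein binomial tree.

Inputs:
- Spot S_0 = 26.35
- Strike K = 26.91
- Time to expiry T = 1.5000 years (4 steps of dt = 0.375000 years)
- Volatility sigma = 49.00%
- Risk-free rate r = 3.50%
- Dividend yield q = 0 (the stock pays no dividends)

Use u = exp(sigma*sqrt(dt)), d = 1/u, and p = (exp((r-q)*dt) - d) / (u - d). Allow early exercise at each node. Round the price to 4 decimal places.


Answer: Price = V(0,0) = 5.7451

Derivation:
dt = T/N = 0.375000
u = exp(sigma*sqrt(dt)) = 1.349943; d = 1/u = 0.740772
p = (exp((r-q)*dt) - d) / (u - d) = 0.447230
Discount per step: exp(-r*dt) = 0.986961
Stock lattice S(k, i) with i counting down-moves:
  k=0: S(0,0) = 26.3500
  k=1: S(1,0) = 35.5710; S(1,1) = 19.5193
  k=2: S(2,0) = 48.0188; S(2,1) = 26.3500; S(2,2) = 14.4594
  k=3: S(3,0) = 64.8227; S(3,1) = 35.5710; S(3,2) = 19.5193; S(3,3) = 10.7111
  k=4: S(4,0) = 87.5070; S(4,1) = 48.0188; S(4,2) = 26.3500; S(4,3) = 14.4594; S(4,4) = 7.9345
Terminal payoffs V(N, i) = max(K - S_T, 0):
  V(4,0) = 0.000000; V(4,1) = 0.000000; V(4,2) = 0.560000; V(4,3) = 12.450621; V(4,4) = 18.975516
Backward induction: V(k, i) = exp(-r*dt) * [p * V(k+1, i) + (1-p) * V(k+1, i+1)]; then take max(V_cont, immediate exercise) for American.
  V(3,0) = exp(-r*dt) * [p*0.000000 + (1-p)*0.000000] = 0.000000; exercise = 0.000000; V(3,0) = max -> 0.000000
  V(3,1) = exp(-r*dt) * [p*0.000000 + (1-p)*0.560000] = 0.305515; exercise = 0.000000; V(3,1) = max -> 0.305515
  V(3,2) = exp(-r*dt) * [p*0.560000 + (1-p)*12.450621] = 7.039774; exercise = 7.390660; V(3,2) = max -> 7.390660
  V(3,3) = exp(-r*dt) * [p*12.450621 + (1-p)*18.975516] = 15.848012; exercise = 16.198898; V(3,3) = max -> 16.198898
  V(2,0) = exp(-r*dt) * [p*0.000000 + (1-p)*0.305515] = 0.166677; exercise = 0.000000; V(2,0) = max -> 0.166677
  V(2,1) = exp(-r*dt) * [p*0.305515 + (1-p)*7.390660] = 4.166920; exercise = 0.560000; V(2,1) = max -> 4.166920
  V(2,2) = exp(-r*dt) * [p*7.390660 + (1-p)*16.198898] = 12.099735; exercise = 12.450621; V(2,2) = max -> 12.450621
  V(1,0) = exp(-r*dt) * [p*0.166677 + (1-p)*4.166920] = 2.346886; exercise = 0.000000; V(1,0) = max -> 2.346886
  V(1,1) = exp(-r*dt) * [p*4.166920 + (1-p)*12.450621] = 8.631862; exercise = 7.390660; V(1,1) = max -> 8.631862
  V(0,0) = exp(-r*dt) * [p*2.346886 + (1-p)*8.631862] = 5.745131; exercise = 0.560000; V(0,0) = max -> 5.745131


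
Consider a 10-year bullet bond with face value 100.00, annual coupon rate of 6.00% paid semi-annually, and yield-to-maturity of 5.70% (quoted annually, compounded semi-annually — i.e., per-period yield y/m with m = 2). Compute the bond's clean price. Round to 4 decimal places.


Answer: Price = 102.2629

Derivation:
Coupon per period c = face * coupon_rate / m = 3.000000
Periods per year m = 2; per-period yield y/m = 0.028500
Number of cashflows N = 20
Cashflows (t years, CF_t, discount factor 1/(1+y/m)^(m*t), PV):
  t = 0.5000: CF_t = 3.000000, DF = 0.972290, PV = 2.916869
  t = 1.0000: CF_t = 3.000000, DF = 0.945347, PV = 2.836042
  t = 1.5000: CF_t = 3.000000, DF = 0.919152, PV = 2.757455
  t = 2.0000: CF_t = 3.000000, DF = 0.893682, PV = 2.681045
  t = 2.5000: CF_t = 3.000000, DF = 0.868917, PV = 2.606752
  t = 3.0000: CF_t = 3.000000, DF = 0.844840, PV = 2.534519
  t = 3.5000: CF_t = 3.000000, DF = 0.821429, PV = 2.464286
  t = 4.0000: CF_t = 3.000000, DF = 0.798667, PV = 2.396000
  t = 4.5000: CF_t = 3.000000, DF = 0.776536, PV = 2.329607
  t = 5.0000: CF_t = 3.000000, DF = 0.755018, PV = 2.265053
  t = 5.5000: CF_t = 3.000000, DF = 0.734096, PV = 2.202287
  t = 6.0000: CF_t = 3.000000, DF = 0.713754, PV = 2.141261
  t = 6.5000: CF_t = 3.000000, DF = 0.693976, PV = 2.081927
  t = 7.0000: CF_t = 3.000000, DF = 0.674745, PV = 2.024236
  t = 7.5000: CF_t = 3.000000, DF = 0.656048, PV = 1.968144
  t = 8.0000: CF_t = 3.000000, DF = 0.637869, PV = 1.913606
  t = 8.5000: CF_t = 3.000000, DF = 0.620193, PV = 1.860579
  t = 9.0000: CF_t = 3.000000, DF = 0.603007, PV = 1.809022
  t = 9.5000: CF_t = 3.000000, DF = 0.586298, PV = 1.758894
  t = 10.0000: CF_t = 103.000000, DF = 0.570051, PV = 58.715303
Price P = sum_t PV_t = 102.262887


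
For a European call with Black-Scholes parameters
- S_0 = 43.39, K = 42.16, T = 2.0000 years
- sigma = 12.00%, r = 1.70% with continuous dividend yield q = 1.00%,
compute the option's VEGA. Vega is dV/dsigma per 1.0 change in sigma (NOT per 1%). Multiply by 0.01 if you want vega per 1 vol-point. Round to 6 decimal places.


d1 = 0.3368014156; d2 = 0.1670957881
phi(d1) = 0.3769449475; exp(-qT) = 0.9801986733; exp(-rT) = 0.9665715046
Vega = S * exp(-qT) * phi(d1) * sqrt(T) = 43.3900 * 0.9801986733 * 0.3769449475 * 1.4142135624 = 22.672358

Answer: Vega = 22.672358


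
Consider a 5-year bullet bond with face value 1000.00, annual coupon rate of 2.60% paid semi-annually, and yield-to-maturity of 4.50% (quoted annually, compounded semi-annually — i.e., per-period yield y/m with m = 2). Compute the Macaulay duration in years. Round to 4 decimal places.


Coupon per period c = face * coupon_rate / m = 13.000000
Periods per year m = 2; per-period yield y/m = 0.022500
Number of cashflows N = 10
Cashflows (t years, CF_t, discount factor 1/(1+y/m)^(m*t), PV):
  t = 0.5000: CF_t = 13.000000, DF = 0.977995, PV = 12.713936
  t = 1.0000: CF_t = 13.000000, DF = 0.956474, PV = 12.434168
  t = 1.5000: CF_t = 13.000000, DF = 0.935427, PV = 12.160555
  t = 2.0000: CF_t = 13.000000, DF = 0.914843, PV = 11.892963
  t = 2.5000: CF_t = 13.000000, DF = 0.894712, PV = 11.631260
  t = 3.0000: CF_t = 13.000000, DF = 0.875024, PV = 11.375316
  t = 3.5000: CF_t = 13.000000, DF = 0.855769, PV = 11.125003
  t = 4.0000: CF_t = 13.000000, DF = 0.836938, PV = 10.880199
  t = 4.5000: CF_t = 13.000000, DF = 0.818522, PV = 10.640781
  t = 5.0000: CF_t = 1013.000000, DF = 0.800510, PV = 810.916764
Price P = sum_t PV_t = 915.770945
Macaulay numerator sum_t t * PV_t:
  t * PV_t at t = 0.5000: 6.356968
  t * PV_t at t = 1.0000: 12.434168
  t * PV_t at t = 1.5000: 18.240833
  t * PV_t at t = 2.0000: 23.785927
  t * PV_t at t = 2.5000: 29.078150
  t * PV_t at t = 3.0000: 34.125947
  t * PV_t at t = 3.5000: 38.937510
  t * PV_t at t = 4.0000: 43.520794
  t * PV_t at t = 4.5000: 47.883514
  t * PV_t at t = 5.0000: 4054.583819
Macaulay duration D = (sum_t t * PV_t) / P = 4308.947630 / 915.770945 = 4.705268

Answer: Macaulay duration = 4.7053 years


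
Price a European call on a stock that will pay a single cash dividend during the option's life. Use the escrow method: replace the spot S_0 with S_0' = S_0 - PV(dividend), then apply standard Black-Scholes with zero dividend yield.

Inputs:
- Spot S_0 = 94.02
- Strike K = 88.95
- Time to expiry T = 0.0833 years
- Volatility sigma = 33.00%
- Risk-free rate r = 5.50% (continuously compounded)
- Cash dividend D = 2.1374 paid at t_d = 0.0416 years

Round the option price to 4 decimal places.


Answer: Price = 5.3547

Derivation:
PV(D) = D * exp(-r * t_d) = 2.1374 * 0.99771462 = 2.13251522
S_0' = S_0 - PV(D) = 94.0200 - 2.13251522 = 91.88748478
d1 = (ln(S_0'/K) + (r + sigma^2/2)*T) / (sigma*sqrt(T)) = 0.43685399
d2 = d1 - sigma*sqrt(T) = 0.34161025
exp(-rT) = 0.99542898
N(d1) = 0.66889138; N(d2) = 0.63367789
C = S_0' * N(d1) - K * exp(-rT) * N(d2) = 91.88748478 * 0.66889138 - 88.9500 * 0.99542898 * 0.63367789 = 5.3547


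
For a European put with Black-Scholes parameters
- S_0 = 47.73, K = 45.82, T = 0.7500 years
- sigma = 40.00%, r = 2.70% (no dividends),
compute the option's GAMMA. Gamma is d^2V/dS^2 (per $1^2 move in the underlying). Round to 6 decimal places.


Answer: Gamma = 0.022698

Derivation:
d1 = 0.3495551443; d2 = 0.0031449828
phi(d1) = 0.3752987391; exp(-qT) = 1.0000000000; exp(-rT) = 0.9799536543
Gamma = exp(-qT) * phi(d1) / (S * sigma * sqrt(T)) = 1.0000000000 * 0.3752987391 / (47.7300 * 0.4000 * 0.8660254038) = 0.022698


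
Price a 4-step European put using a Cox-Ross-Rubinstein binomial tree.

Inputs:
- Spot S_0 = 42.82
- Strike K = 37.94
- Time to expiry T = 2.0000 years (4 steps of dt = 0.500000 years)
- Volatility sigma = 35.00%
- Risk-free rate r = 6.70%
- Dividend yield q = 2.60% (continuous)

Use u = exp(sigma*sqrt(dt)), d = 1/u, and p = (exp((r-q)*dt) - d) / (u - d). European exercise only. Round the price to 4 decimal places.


Answer: Price = V(0,0) = 4.2065

Derivation:
dt = T/N = 0.500000
u = exp(sigma*sqrt(dt)) = 1.280803; d = 1/u = 0.780760
p = (exp((r-q)*dt) - d) / (u - d) = 0.479862
Discount per step: exp(-r*dt) = 0.967055
Stock lattice S(k, i) with i counting down-moves:
  k=0: S(0,0) = 42.8200
  k=1: S(1,0) = 54.8440; S(1,1) = 33.4321
  k=2: S(2,0) = 70.2444; S(2,1) = 42.8200; S(2,2) = 26.1025
  k=3: S(3,0) = 89.9692; S(3,1) = 54.8440; S(3,2) = 33.4321; S(3,3) = 20.3798
  k=4: S(4,0) = 115.2328; S(4,1) = 70.2444; S(4,2) = 42.8200; S(4,3) = 26.1025; S(4,4) = 15.9117
Terminal payoffs V(N, i) = max(K - S_T, 0):
  V(4,0) = 0.000000; V(4,1) = 0.000000; V(4,2) = 0.000000; V(4,3) = 11.837515; V(4,4) = 22.028282
Backward induction: V(k, i) = exp(-r*dt) * [p * V(k+1, i) + (1-p) * V(k+1, i+1)].
  V(3,0) = exp(-r*dt) * [p*0.000000 + (1-p)*0.000000] = 0.000000
  V(3,1) = exp(-r*dt) * [p*0.000000 + (1-p)*0.000000] = 0.000000
  V(3,2) = exp(-r*dt) * [p*0.000000 + (1-p)*11.837515] = 5.954298
  V(3,3) = exp(-r*dt) * [p*11.837515 + (1-p)*22.028282] = 16.573507
  V(2,0) = exp(-r*dt) * [p*0.000000 + (1-p)*0.000000] = 0.000000
  V(2,1) = exp(-r*dt) * [p*0.000000 + (1-p)*5.954298] = 2.995026
  V(2,2) = exp(-r*dt) * [p*5.954298 + (1-p)*16.573507] = 11.099621
  V(1,0) = exp(-r*dt) * [p*0.000000 + (1-p)*2.995026] = 1.506505
  V(1,1) = exp(-r*dt) * [p*2.995026 + (1-p)*11.099621] = 6.972985
  V(0,0) = exp(-r*dt) * [p*1.506505 + (1-p)*6.972985] = 4.206526


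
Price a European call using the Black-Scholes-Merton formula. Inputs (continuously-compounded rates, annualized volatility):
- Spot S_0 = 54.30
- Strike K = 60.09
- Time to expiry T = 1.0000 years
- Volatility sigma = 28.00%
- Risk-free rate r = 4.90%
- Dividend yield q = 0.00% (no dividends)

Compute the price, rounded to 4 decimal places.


Answer: Price = 4.8572

Derivation:
d1 = (ln(S/K) + (r - q + 0.5*sigma^2) * T) / (sigma * sqrt(T)) = -0.04685433
d2 = d1 - sigma * sqrt(T) = -0.32685433
exp(-rT) = 0.95218113; exp(-qT) = 1.00000000
C = S_0 * exp(-qT) * N(d1) - K * exp(-rT) * N(d2)
N(d1) = 0.48131467; N(d2) = 0.37188903
C = 54.3000 * 1.00000000 * 0.48131467 - 60.0900 * 0.95218113 * 0.37188903 = 4.8572


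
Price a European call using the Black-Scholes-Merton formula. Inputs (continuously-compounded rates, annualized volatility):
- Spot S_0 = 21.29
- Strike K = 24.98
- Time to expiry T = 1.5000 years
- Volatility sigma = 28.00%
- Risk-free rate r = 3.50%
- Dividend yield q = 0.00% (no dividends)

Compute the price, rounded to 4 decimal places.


Answer: Price = 2.0037

Derivation:
d1 = (ln(S/K) + (r - q + 0.5*sigma^2) * T) / (sigma * sqrt(T)) = -0.14153976
d2 = d1 - sigma * sqrt(T) = -0.48446832
exp(-rT) = 0.94885432; exp(-qT) = 1.00000000
C = S_0 * exp(-qT) * N(d1) - K * exp(-rT) * N(d2)
N(d1) = 0.44372178; N(d2) = 0.31402677
C = 21.2900 * 1.00000000 * 0.44372178 - 24.9800 * 0.94885432 * 0.31402677 = 2.0037


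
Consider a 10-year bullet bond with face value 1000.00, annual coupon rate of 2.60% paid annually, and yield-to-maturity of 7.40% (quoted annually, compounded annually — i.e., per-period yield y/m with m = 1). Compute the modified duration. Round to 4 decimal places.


Coupon per period c = face * coupon_rate / m = 26.000000
Periods per year m = 1; per-period yield y/m = 0.074000
Number of cashflows N = 10
Cashflows (t years, CF_t, discount factor 1/(1+y/m)^(m*t), PV):
  t = 1.0000: CF_t = 26.000000, DF = 0.931099, PV = 24.208566
  t = 2.0000: CF_t = 26.000000, DF = 0.866945, PV = 22.540564
  t = 3.0000: CF_t = 26.000000, DF = 0.807211, PV = 20.987490
  t = 4.0000: CF_t = 26.000000, DF = 0.751593, PV = 19.541425
  t = 5.0000: CF_t = 26.000000, DF = 0.699808, PV = 18.194995
  t = 6.0000: CF_t = 26.000000, DF = 0.651590, PV = 16.941336
  t = 7.0000: CF_t = 26.000000, DF = 0.606694, PV = 15.774056
  t = 8.0000: CF_t = 26.000000, DF = 0.564892, PV = 14.687203
  t = 9.0000: CF_t = 26.000000, DF = 0.525971, PV = 13.675236
  t = 10.0000: CF_t = 1026.000000, DF = 0.489731, PV = 502.463532
Price P = sum_t PV_t = 669.014403
First compute Macaulay numerator sum_t t * PV_t:
  t * PV_t at t = 1.0000: 24.208566
  t * PV_t at t = 2.0000: 45.081129
  t * PV_t at t = 3.0000: 62.962470
  t * PV_t at t = 4.0000: 78.165699
  t * PV_t at t = 5.0000: 90.974975
  t * PV_t at t = 6.0000: 101.648017
  t * PV_t at t = 7.0000: 110.418392
  t * PV_t at t = 8.0000: 117.497624
  t * PV_t at t = 9.0000: 123.077120
  t * PV_t at t = 10.0000: 5024.635324
Macaulay duration D = 5778.669315 / 669.014403 = 8.637586
Modified duration = D / (1 + y/m) = 8.637586 / (1 + 0.074000) = 8.042445

Answer: Modified duration = 8.0424


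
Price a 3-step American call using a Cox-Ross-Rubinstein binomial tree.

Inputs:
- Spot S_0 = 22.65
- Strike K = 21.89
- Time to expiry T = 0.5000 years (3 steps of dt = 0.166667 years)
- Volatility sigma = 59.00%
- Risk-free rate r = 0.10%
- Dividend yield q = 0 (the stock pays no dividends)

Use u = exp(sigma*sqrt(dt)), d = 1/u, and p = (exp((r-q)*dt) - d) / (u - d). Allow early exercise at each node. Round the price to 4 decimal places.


dt = T/N = 0.166667
u = exp(sigma*sqrt(dt)) = 1.272351; d = 1/u = 0.785947
p = (exp((r-q)*dt) - d) / (u - d) = 0.440416
Discount per step: exp(-r*dt) = 0.999833
Stock lattice S(k, i) with i counting down-moves:
  k=0: S(0,0) = 22.6500
  k=1: S(1,0) = 28.8188; S(1,1) = 17.8017
  k=2: S(2,0) = 36.6676; S(2,1) = 22.6500; S(2,2) = 13.9912
  k=3: S(3,0) = 46.6540; S(3,1) = 28.8188; S(3,2) = 17.8017; S(3,3) = 10.9963
Terminal payoffs V(N, i) = max(S_T - K, 0):
  V(3,0) = 24.764031; V(3,1) = 6.928754; V(3,2) = 0.000000; V(3,3) = 0.000000
Backward induction: V(k, i) = exp(-r*dt) * [p * V(k+1, i) + (1-p) * V(k+1, i+1)]; then take max(V_cont, immediate exercise) for American.
  V(2,0) = exp(-r*dt) * [p*24.764031 + (1-p)*6.928754] = 14.781222; exercise = 14.777574; V(2,0) = max -> 14.781222
  V(2,1) = exp(-r*dt) * [p*6.928754 + (1-p)*0.000000] = 3.051022; exercise = 0.760000; V(2,1) = max -> 3.051022
  V(2,2) = exp(-r*dt) * [p*0.000000 + (1-p)*0.000000] = 0.000000; exercise = 0.000000; V(2,2) = max -> 0.000000
  V(1,0) = exp(-r*dt) * [p*14.781222 + (1-p)*3.051022] = 8.215815; exercise = 6.928754; V(1,0) = max -> 8.215815
  V(1,1) = exp(-r*dt) * [p*3.051022 + (1-p)*0.000000] = 1.343493; exercise = 0.000000; V(1,1) = max -> 1.343493
  V(0,0) = exp(-r*dt) * [p*8.215815 + (1-p)*1.343493] = 4.369442; exercise = 0.760000; V(0,0) = max -> 4.369442

Answer: Price = V(0,0) = 4.3694


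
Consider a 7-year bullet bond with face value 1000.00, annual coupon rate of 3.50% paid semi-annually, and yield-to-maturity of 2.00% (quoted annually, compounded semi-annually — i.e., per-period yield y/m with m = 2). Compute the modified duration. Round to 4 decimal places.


Answer: Modified duration = 6.2469

Derivation:
Coupon per period c = face * coupon_rate / m = 17.500000
Periods per year m = 2; per-period yield y/m = 0.010000
Number of cashflows N = 14
Cashflows (t years, CF_t, discount factor 1/(1+y/m)^(m*t), PV):
  t = 0.5000: CF_t = 17.500000, DF = 0.990099, PV = 17.326733
  t = 1.0000: CF_t = 17.500000, DF = 0.980296, PV = 17.155181
  t = 1.5000: CF_t = 17.500000, DF = 0.970590, PV = 16.985328
  t = 2.0000: CF_t = 17.500000, DF = 0.960980, PV = 16.817156
  t = 2.5000: CF_t = 17.500000, DF = 0.951466, PV = 16.650650
  t = 3.0000: CF_t = 17.500000, DF = 0.942045, PV = 16.485792
  t = 3.5000: CF_t = 17.500000, DF = 0.932718, PV = 16.322566
  t = 4.0000: CF_t = 17.500000, DF = 0.923483, PV = 16.160956
  t = 4.5000: CF_t = 17.500000, DF = 0.914340, PV = 16.000947
  t = 5.0000: CF_t = 17.500000, DF = 0.905287, PV = 15.842522
  t = 5.5000: CF_t = 17.500000, DF = 0.896324, PV = 15.685665
  t = 6.0000: CF_t = 17.500000, DF = 0.887449, PV = 15.530361
  t = 6.5000: CF_t = 17.500000, DF = 0.878663, PV = 15.376595
  t = 7.0000: CF_t = 1017.500000, DF = 0.869963, PV = 885.187322
Price P = sum_t PV_t = 1097.527773
First compute Macaulay numerator sum_t t * PV_t:
  t * PV_t at t = 0.5000: 8.663366
  t * PV_t at t = 1.0000: 17.155181
  t * PV_t at t = 1.5000: 25.477991
  t * PV_t at t = 2.0000: 33.634312
  t * PV_t at t = 2.5000: 41.626624
  t * PV_t at t = 3.0000: 49.457375
  t * PV_t at t = 3.5000: 57.128981
  t * PV_t at t = 4.0000: 64.643826
  t * PV_t at t = 4.5000: 72.004261
  t * PV_t at t = 5.0000: 79.212609
  t * PV_t at t = 5.5000: 86.271158
  t * PV_t at t = 6.0000: 93.182169
  t * PV_t at t = 6.5000: 99.947871
  t * PV_t at t = 7.0000: 6196.311251
Macaulay duration D = 6924.716973 / 1097.527773 = 6.309377
Modified duration = D / (1 + y/m) = 6.309377 / (1 + 0.010000) = 6.246908
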